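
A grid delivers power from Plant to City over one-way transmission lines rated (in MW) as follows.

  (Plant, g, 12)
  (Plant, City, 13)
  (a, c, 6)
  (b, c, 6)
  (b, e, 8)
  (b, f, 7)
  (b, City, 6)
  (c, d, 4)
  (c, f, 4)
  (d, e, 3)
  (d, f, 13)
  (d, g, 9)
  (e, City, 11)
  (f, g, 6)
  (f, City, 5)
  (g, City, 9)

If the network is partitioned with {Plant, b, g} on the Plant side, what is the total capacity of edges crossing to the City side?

49

Edges leaving {Plant, b, g}: Plant→City (13), b→c (6), b→e (8), b→f (7), b→City (6), g→City (9).
Cut capacity = 13 + 6 + 8 + 7 + 6 + 9 = 49.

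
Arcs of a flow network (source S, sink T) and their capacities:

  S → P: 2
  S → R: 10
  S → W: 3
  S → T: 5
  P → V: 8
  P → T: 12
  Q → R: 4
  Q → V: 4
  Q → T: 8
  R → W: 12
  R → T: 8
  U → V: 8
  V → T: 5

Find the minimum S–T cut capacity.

15

Augment S→T: bottleneck 5, flow now 5.
Augment S→P→T: bottleneck 2, flow now 7.
Augment S→R→T: bottleneck 8, flow now 15.
No augmenting path remains; maximum flow = 15.
By max-flow min-cut, the minimum cut capacity equals the max flow.
In the residual graph, reachable from S: {S, R, W}.
Min-cut edges: S→P (2), S→T (5), R→T (8); capacity 2 + 5 + 8 = 15.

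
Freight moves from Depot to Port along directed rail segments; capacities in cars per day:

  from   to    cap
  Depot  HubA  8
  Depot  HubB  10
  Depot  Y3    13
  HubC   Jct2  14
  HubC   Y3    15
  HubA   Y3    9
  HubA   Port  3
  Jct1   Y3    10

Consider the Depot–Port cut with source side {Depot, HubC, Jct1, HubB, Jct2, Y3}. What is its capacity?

8

Edges leaving {Depot, HubC, Jct1, HubB, Jct2, Y3}: Depot→HubA (8).
Cut capacity = 8 = 8.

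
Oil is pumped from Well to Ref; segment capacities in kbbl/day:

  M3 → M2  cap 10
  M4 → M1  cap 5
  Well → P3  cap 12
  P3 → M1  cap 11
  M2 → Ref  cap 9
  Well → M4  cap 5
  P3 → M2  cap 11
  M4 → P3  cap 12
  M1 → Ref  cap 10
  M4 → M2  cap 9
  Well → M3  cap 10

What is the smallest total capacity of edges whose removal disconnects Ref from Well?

Augment Well→M3→M2→Ref: bottleneck 9, flow now 9.
Augment Well→M4→M1→Ref: bottleneck 5, flow now 14.
Augment Well→P3→M1→Ref: bottleneck 5, flow now 19.
No augmenting path remains; maximum flow = 19.
By max-flow min-cut, the minimum cut capacity equals the max flow.
In the residual graph, reachable from Well: {Well, M3, M4, P3, M2, M1}.
Min-cut edges: M2→Ref (9), M1→Ref (10); capacity 9 + 10 = 19.

19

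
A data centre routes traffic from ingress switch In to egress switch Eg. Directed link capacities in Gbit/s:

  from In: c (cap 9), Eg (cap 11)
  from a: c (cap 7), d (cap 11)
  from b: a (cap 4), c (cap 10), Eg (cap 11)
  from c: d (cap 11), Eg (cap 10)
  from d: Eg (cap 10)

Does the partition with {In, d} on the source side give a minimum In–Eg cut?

No — its capacity is 30, but the minimum cut has capacity 20.

Given cut capacity: 9 + 11 + 10 = 30.
Augment In→Eg: bottleneck 11, flow now 11.
Augment In→c→Eg: bottleneck 9, flow now 20.
No augmenting path remains; maximum flow = 20.
In the residual graph, reachable from In: {In}.
Min-cut edges: In→c (9), In→Eg (11); capacity 9 + 11 = 20.
Cut capacity 30 exceeds the max flow 20, so it is not minimum.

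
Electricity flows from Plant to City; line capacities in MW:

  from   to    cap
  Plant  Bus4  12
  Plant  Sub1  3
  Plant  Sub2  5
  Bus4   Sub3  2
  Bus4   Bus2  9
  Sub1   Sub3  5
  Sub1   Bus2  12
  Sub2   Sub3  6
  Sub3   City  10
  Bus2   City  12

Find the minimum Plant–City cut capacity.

Augment Plant→Bus4→Sub3→City: bottleneck 2, flow now 2.
Augment Plant→Bus4→Bus2→City: bottleneck 9, flow now 11.
Augment Plant→Sub1→Sub3→City: bottleneck 3, flow now 14.
Augment Plant→Sub2→Sub3→City: bottleneck 5, flow now 19.
No augmenting path remains; maximum flow = 19.
By max-flow min-cut, the minimum cut capacity equals the max flow.
In the residual graph, reachable from Plant: {Plant, Bus4}.
Min-cut edges: Plant→Sub1 (3), Plant→Sub2 (5), Bus4→Sub3 (2), Bus4→Bus2 (9); capacity 3 + 5 + 2 + 9 = 19.

19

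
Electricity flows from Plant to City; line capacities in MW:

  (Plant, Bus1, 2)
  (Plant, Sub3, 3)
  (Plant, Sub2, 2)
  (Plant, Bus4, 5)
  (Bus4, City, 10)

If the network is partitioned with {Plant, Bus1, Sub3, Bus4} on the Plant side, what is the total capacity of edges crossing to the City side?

Edges leaving {Plant, Bus1, Sub3, Bus4}: Plant→Sub2 (2), Bus4→City (10).
Cut capacity = 2 + 10 = 12.

12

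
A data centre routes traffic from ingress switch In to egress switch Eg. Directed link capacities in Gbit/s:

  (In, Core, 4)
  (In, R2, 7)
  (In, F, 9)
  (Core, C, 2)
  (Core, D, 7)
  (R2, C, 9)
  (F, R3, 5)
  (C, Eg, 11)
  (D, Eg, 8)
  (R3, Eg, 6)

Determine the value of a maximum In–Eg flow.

16

Augment In→Core→C→Eg: bottleneck 2, flow now 2.
Augment In→Core→D→Eg: bottleneck 2, flow now 4.
Augment In→R2→C→Eg: bottleneck 7, flow now 11.
Augment In→F→R3→Eg: bottleneck 5, flow now 16.
No augmenting path remains; maximum flow = 16.
In the residual graph, reachable from In: {In, F}.
Min-cut edges: In→Core (4), In→R2 (7), F→R3 (5); capacity 4 + 7 + 5 = 16.
This cut is saturated, so no flow can exceed 16.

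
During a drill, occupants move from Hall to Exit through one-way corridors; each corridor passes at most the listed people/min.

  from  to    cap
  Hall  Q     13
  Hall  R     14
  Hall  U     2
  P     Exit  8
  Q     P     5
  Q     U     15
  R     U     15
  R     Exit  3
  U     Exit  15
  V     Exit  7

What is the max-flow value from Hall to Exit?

Augment Hall→R→Exit: bottleneck 3, flow now 3.
Augment Hall→U→Exit: bottleneck 2, flow now 5.
Augment Hall→Q→P→Exit: bottleneck 5, flow now 10.
Augment Hall→Q→U→Exit: bottleneck 8, flow now 18.
Augment Hall→R→U→Exit: bottleneck 5, flow now 23.
No augmenting path remains; maximum flow = 23.
In the residual graph, reachable from Hall: {Hall, Q, R, U}.
Min-cut edges: Q→P (5), R→Exit (3), U→Exit (15); capacity 5 + 3 + 15 = 23.
This cut is saturated, so no flow can exceed 23.

23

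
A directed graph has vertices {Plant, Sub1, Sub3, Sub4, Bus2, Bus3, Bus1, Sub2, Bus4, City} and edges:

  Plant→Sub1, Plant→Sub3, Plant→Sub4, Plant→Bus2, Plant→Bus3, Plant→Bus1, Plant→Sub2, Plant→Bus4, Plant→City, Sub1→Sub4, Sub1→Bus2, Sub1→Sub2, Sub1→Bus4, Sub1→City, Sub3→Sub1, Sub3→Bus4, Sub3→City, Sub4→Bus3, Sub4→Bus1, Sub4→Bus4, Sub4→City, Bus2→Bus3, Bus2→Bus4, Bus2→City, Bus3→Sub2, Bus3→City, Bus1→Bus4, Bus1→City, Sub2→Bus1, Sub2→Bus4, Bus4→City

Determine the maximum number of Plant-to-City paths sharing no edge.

Assign every edge capacity 1; by Menger, the answer equals the max flow.
Path Plant→City (+1); total 1.
Path Plant→Sub1→City (+1); total 2.
Path Plant→Sub3→City (+1); total 3.
Path Plant→Sub4→City (+1); total 4.
Path Plant→Bus2→City (+1); total 5.
Path Plant→Bus3→City (+1); total 6.
Path Plant→Bus1→City (+1); total 7.
Path Plant→Bus4→City (+1); total 8.
No residual Plant→City path; max flow = 8.
Certifying cut of size 8: {Bus1→City, Bus4→City, Plant→Bus2, Plant→Bus3, Plant→City, Plant→Sub1, Plant→Sub3, Plant→Sub4}.

8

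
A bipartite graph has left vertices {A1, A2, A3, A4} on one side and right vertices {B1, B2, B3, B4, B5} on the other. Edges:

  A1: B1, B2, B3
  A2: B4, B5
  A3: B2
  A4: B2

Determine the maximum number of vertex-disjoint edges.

Unit-capacity flow: source→left, listed edges, right→sink; max matching = max flow.
Augmenting path A1→B1 (+1); matched 1.
Augmenting path A2→B4 (+1); matched 2.
Augmenting path A3→B2 (+1); matched 3.
No augmenting path remains; maximum matching = 3.
König certificate: {A1, A2, B2} is a vertex cover of size 3 (every listed pair touches it), so no matching can be larger.

3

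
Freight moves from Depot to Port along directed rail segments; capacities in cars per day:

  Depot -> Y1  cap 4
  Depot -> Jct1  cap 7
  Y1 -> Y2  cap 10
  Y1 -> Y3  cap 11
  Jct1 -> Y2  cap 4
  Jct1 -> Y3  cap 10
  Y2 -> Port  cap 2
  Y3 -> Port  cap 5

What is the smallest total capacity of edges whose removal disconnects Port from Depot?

7

Augment Depot→Y1→Y2→Port: bottleneck 2, flow now 2.
Augment Depot→Y1→Y3→Port: bottleneck 2, flow now 4.
Augment Depot→Jct1→Y3→Port: bottleneck 3, flow now 7.
No augmenting path remains; maximum flow = 7.
By max-flow min-cut, the minimum cut capacity equals the max flow.
In the residual graph, reachable from Depot: {Depot, Y1, Jct1, Y2, Y3}.
Min-cut edges: Y2→Port (2), Y3→Port (5); capacity 2 + 5 = 7.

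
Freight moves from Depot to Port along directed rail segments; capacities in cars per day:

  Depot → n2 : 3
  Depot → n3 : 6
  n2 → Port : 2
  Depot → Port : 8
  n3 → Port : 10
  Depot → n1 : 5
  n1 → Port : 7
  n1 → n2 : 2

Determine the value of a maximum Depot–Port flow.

21

Augment Depot→Port: bottleneck 8, flow now 8.
Augment Depot→n1→Port: bottleneck 5, flow now 13.
Augment Depot→n2→Port: bottleneck 2, flow now 15.
Augment Depot→n3→Port: bottleneck 6, flow now 21.
No augmenting path remains; maximum flow = 21.
In the residual graph, reachable from Depot: {Depot, n2}.
Min-cut edges: Depot→n1 (5), Depot→n3 (6), Depot→Port (8), n2→Port (2); capacity 5 + 6 + 8 + 2 = 21.
This cut is saturated, so no flow can exceed 21.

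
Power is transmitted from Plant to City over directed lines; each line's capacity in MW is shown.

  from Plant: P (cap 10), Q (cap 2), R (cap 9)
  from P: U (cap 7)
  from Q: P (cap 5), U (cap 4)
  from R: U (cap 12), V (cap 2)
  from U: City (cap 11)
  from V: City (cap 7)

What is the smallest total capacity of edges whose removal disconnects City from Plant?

13

Augment Plant→P→U→City: bottleneck 7, flow now 7.
Augment Plant→Q→U→City: bottleneck 2, flow now 9.
Augment Plant→R→U→City: bottleneck 2, flow now 11.
Augment Plant→R→V→City: bottleneck 2, flow now 13.
No augmenting path remains; maximum flow = 13.
By max-flow min-cut, the minimum cut capacity equals the max flow.
In the residual graph, reachable from Plant: {Plant, P, Q, R, U}.
Min-cut edges: R→V (2), U→City (11); capacity 2 + 11 = 13.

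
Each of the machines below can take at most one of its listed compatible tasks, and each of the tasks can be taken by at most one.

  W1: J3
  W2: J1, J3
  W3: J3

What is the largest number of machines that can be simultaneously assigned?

2

Unit-capacity flow: source→left, listed edges, right→sink; max matching = max flow.
Augmenting path W1→J3 (+1); matched 1.
Augmenting path W2→J1 (+1); matched 2.
No augmenting path remains; maximum matching = 2.
König certificate: {W2, J3} is a vertex cover of size 2 (every listed pair touches it), so no matching can be larger.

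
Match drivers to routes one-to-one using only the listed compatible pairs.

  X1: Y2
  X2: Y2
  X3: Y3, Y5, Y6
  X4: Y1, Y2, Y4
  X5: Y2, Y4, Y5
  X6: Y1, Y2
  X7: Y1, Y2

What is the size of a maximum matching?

Unit-capacity flow: source→left, listed edges, right→sink; max matching = max flow.
Augmenting path X1→Y2 (+1); matched 1.
Augmenting path X3→Y3 (+1); matched 2.
Augmenting path X4→Y1 (+1); matched 3.
Augmenting path X5→Y4 (+1); matched 4.
Augmenting path X6→Y1→X4→Y4→X5→Y5 (+1); matched 5.
No augmenting path remains; maximum matching = 5.
König certificate: {X3, X4, X5, Y1, Y2} is a vertex cover of size 5 (every listed pair touches it), so no matching can be larger.

5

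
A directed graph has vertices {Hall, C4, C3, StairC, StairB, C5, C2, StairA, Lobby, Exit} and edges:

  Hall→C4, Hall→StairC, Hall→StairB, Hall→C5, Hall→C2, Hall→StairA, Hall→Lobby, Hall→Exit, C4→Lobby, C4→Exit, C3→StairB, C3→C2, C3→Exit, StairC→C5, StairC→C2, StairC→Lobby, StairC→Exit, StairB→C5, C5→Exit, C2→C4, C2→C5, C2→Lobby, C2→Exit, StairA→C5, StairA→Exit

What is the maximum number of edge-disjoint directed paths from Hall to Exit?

Assign every edge capacity 1; by Menger, the answer equals the max flow.
Path Hall→Exit (+1); total 1.
Path Hall→C4→Exit (+1); total 2.
Path Hall→StairC→Exit (+1); total 3.
Path Hall→C5→Exit (+1); total 4.
Path Hall→C2→Exit (+1); total 5.
Path Hall→StairA→Exit (+1); total 6.
No residual Hall→Exit path; max flow = 6.
Certifying cut of size 6: {C5→Exit, Hall→C2, Hall→C4, Hall→Exit, Hall→StairA, Hall→StairC}.

6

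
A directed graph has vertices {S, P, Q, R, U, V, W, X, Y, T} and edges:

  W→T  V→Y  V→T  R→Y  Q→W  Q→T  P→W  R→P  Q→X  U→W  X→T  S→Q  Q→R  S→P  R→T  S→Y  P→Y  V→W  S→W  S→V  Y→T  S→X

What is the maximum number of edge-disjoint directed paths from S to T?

5

Assign every edge capacity 1; by Menger, the answer equals the max flow.
Path S→Q→T (+1); total 1.
Path S→V→T (+1); total 2.
Path S→W→T (+1); total 3.
Path S→X→T (+1); total 4.
Path S→Y→T (+1); total 5.
No residual S→T path; max flow = 5.
Certifying cut of size 5: {S→Q, S→V, S→X, W→T, Y→T}.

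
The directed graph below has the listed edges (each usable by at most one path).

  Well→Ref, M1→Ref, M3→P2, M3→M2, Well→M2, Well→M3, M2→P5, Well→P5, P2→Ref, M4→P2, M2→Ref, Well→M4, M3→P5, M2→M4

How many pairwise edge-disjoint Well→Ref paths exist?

3

Assign every edge capacity 1; by Menger, the answer equals the max flow.
Path Well→Ref (+1); total 1.
Path Well→M2→Ref (+1); total 2.
Path Well→M3→P2→Ref (+1); total 3.
No residual Well→Ref path; max flow = 3.
Certifying cut of size 3: {M2→Ref, P2→Ref, Well→Ref}.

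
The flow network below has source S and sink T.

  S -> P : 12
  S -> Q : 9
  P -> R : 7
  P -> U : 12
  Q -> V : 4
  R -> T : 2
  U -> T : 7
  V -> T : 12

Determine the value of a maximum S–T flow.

13

Augment S→P→R→T: bottleneck 2, flow now 2.
Augment S→P→U→T: bottleneck 7, flow now 9.
Augment S→Q→V→T: bottleneck 4, flow now 13.
No augmenting path remains; maximum flow = 13.
In the residual graph, reachable from S: {S, P, Q, R, U}.
Min-cut edges: Q→V (4), R→T (2), U→T (7); capacity 4 + 2 + 7 = 13.
This cut is saturated, so no flow can exceed 13.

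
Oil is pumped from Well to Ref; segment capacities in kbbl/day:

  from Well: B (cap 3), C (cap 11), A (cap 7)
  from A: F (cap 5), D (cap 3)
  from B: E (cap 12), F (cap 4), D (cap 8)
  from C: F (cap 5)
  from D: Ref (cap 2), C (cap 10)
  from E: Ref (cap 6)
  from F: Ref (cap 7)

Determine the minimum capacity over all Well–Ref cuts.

12

Augment Well→A→D→Ref: bottleneck 2, flow now 2.
Augment Well→A→F→Ref: bottleneck 5, flow now 7.
Augment Well→B→E→Ref: bottleneck 3, flow now 10.
Augment Well→C→F→Ref: bottleneck 2, flow now 12.
No augmenting path remains; maximum flow = 12.
By max-flow min-cut, the minimum cut capacity equals the max flow.
In the residual graph, reachable from Well: {Well, A, C, D, F}.
Min-cut edges: Well→B (3), D→Ref (2), F→Ref (7); capacity 3 + 2 + 7 = 12.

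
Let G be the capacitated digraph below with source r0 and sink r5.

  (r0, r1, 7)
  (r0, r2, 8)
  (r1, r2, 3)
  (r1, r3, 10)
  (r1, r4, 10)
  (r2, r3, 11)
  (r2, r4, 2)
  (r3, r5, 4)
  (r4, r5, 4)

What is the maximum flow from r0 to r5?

8

Augment r0→r1→r3→r5: bottleneck 4, flow now 4.
Augment r0→r1→r4→r5: bottleneck 3, flow now 7.
Augment r0→r2→r4→r5: bottleneck 1, flow now 8.
No augmenting path remains; maximum flow = 8.
In the residual graph, reachable from r0: {r0, r1, r2, r3, r4}.
Min-cut edges: r3→r5 (4), r4→r5 (4); capacity 4 + 4 = 8.
This cut is saturated, so no flow can exceed 8.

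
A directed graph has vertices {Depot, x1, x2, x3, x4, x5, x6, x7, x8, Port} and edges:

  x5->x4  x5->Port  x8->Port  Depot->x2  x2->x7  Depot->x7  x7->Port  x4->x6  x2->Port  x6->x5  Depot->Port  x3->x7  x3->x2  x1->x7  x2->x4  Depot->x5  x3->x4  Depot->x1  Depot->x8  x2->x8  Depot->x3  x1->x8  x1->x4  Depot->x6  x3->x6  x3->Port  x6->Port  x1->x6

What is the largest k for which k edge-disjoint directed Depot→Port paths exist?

7

Assign every edge capacity 1; by Menger, the answer equals the max flow.
Path Depot→Port (+1); total 1.
Path Depot→x2→Port (+1); total 2.
Path Depot→x3→Port (+1); total 3.
Path Depot→x5→Port (+1); total 4.
Path Depot→x6→Port (+1); total 5.
Path Depot→x7→Port (+1); total 6.
Path Depot→x8→Port (+1); total 7.
No residual Depot→Port path; max flow = 7.
Certifying cut of size 7: {Depot→Port, Depot→x2, Depot→x3, x5→Port, x6→Port, x7→Port, x8→Port}.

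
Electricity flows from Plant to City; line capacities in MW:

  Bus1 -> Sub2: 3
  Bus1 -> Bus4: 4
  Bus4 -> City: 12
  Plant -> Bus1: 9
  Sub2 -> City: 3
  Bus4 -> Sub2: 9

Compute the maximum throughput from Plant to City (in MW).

7

Augment Plant→Bus1→Bus4→City: bottleneck 4, flow now 4.
Augment Plant→Bus1→Sub2→City: bottleneck 3, flow now 7.
No augmenting path remains; maximum flow = 7.
In the residual graph, reachable from Plant: {Plant, Bus1}.
Min-cut edges: Bus1→Bus4 (4), Bus1→Sub2 (3); capacity 4 + 3 = 7.
This cut is saturated, so no flow can exceed 7.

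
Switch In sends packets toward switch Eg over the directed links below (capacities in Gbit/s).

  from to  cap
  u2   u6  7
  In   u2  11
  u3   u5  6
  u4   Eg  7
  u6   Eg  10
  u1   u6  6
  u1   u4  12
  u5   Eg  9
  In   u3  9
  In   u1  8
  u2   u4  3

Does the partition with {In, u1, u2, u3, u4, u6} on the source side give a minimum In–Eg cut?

Yes — it is a minimum cut (capacity 23).

Given cut capacity: 6 + 7 + 10 = 23.
Augment In→u1→u4→Eg: bottleneck 7, flow now 7.
Augment In→u1→u6→Eg: bottleneck 1, flow now 8.
Augment In→u2→u6→Eg: bottleneck 7, flow now 15.
Augment In→u3→u5→Eg: bottleneck 6, flow now 21.
Augment In→u2→u4→u1→u6→Eg: bottleneck 2, flow now 23. (uses reverse residual edge)
No augmenting path remains; maximum flow = 23.
Cut capacity 23 equals the max flow, so it is a minimum cut.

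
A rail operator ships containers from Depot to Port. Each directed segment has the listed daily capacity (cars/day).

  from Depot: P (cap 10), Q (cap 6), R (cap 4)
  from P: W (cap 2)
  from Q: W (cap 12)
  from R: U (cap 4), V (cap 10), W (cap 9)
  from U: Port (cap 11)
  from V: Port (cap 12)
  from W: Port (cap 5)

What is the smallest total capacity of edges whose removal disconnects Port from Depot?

9

Augment Depot→P→W→Port: bottleneck 2, flow now 2.
Augment Depot→Q→W→Port: bottleneck 3, flow now 5.
Augment Depot→R→U→Port: bottleneck 4, flow now 9.
No augmenting path remains; maximum flow = 9.
By max-flow min-cut, the minimum cut capacity equals the max flow.
In the residual graph, reachable from Depot: {Depot, P, Q, W}.
Min-cut edges: Depot→R (4), W→Port (5); capacity 4 + 5 = 9.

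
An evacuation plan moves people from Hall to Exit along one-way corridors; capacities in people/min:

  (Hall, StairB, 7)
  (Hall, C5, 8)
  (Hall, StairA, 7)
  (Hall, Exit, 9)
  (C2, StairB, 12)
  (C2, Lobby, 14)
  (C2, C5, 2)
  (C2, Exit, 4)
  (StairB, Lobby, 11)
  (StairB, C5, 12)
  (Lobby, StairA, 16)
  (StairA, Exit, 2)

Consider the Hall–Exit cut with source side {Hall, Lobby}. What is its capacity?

47

Edges leaving {Hall, Lobby}: Hall→StairB (7), Hall→C5 (8), Hall→StairA (7), Hall→Exit (9), Lobby→StairA (16).
Cut capacity = 7 + 8 + 7 + 9 + 16 = 47.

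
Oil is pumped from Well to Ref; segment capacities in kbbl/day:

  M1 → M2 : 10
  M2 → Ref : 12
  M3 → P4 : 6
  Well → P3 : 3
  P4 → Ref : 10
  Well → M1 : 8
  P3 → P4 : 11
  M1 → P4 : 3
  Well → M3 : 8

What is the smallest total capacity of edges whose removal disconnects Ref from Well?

17

Augment Well→M1→P4→Ref: bottleneck 3, flow now 3.
Augment Well→M1→M2→Ref: bottleneck 5, flow now 8.
Augment Well→P3→P4→Ref: bottleneck 3, flow now 11.
Augment Well→M3→P4→Ref: bottleneck 4, flow now 15.
Augment Well→M3→P4→M1→M2→Ref: bottleneck 2, flow now 17. (uses reverse residual edge)
No augmenting path remains; maximum flow = 17.
By max-flow min-cut, the minimum cut capacity equals the max flow.
In the residual graph, reachable from Well: {Well, M3}.
Min-cut edges: Well→M1 (8), Well→P3 (3), M3→P4 (6); capacity 8 + 3 + 6 = 17.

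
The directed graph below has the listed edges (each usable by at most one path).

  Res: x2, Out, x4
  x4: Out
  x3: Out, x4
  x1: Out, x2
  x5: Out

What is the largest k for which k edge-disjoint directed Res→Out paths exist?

2

Assign every edge capacity 1; by Menger, the answer equals the max flow.
Path Res→Out (+1); total 1.
Path Res→x4→Out (+1); total 2.
No residual Res→Out path; max flow = 2.
Certifying cut of size 2: {Res→Out, Res→x4}.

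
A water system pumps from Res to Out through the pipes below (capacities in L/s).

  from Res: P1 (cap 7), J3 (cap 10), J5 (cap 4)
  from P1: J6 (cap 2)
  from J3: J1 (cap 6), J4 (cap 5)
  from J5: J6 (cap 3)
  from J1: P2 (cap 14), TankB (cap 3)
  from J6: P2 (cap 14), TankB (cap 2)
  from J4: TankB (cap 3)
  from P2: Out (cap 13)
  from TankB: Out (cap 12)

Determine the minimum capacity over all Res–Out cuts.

Augment Res→P1→J6→P2→Out: bottleneck 2, flow now 2.
Augment Res→J3→J1→P2→Out: bottleneck 6, flow now 8.
Augment Res→J3→J4→TankB→Out: bottleneck 3, flow now 11.
Augment Res→J5→J6→P2→Out: bottleneck 3, flow now 14.
No augmenting path remains; maximum flow = 14.
By max-flow min-cut, the minimum cut capacity equals the max flow.
In the residual graph, reachable from Res: {Res, P1, J3, J5, J4}.
Min-cut edges: P1→J6 (2), J3→J1 (6), J5→J6 (3), J4→TankB (3); capacity 2 + 6 + 3 + 3 = 14.

14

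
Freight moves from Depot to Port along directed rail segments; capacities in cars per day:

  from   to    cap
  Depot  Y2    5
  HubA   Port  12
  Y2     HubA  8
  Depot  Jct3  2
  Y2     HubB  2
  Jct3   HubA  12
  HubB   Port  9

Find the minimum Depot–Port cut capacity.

7

Augment Depot→Jct3→HubA→Port: bottleneck 2, flow now 2.
Augment Depot→Y2→HubB→Port: bottleneck 2, flow now 4.
Augment Depot→Y2→HubA→Port: bottleneck 3, flow now 7.
No augmenting path remains; maximum flow = 7.
By max-flow min-cut, the minimum cut capacity equals the max flow.
In the residual graph, reachable from Depot: {Depot}.
Min-cut edges: Depot→Jct3 (2), Depot→Y2 (5); capacity 2 + 5 = 7.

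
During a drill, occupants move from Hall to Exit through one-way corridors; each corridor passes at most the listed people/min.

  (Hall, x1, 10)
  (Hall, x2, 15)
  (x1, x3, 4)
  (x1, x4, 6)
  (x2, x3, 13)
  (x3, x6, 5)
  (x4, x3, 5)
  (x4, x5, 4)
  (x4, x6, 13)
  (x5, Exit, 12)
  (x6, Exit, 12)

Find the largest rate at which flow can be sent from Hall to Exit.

Augment Hall→x1→x3→x6→Exit: bottleneck 4, flow now 4.
Augment Hall→x1→x4→x5→Exit: bottleneck 4, flow now 8.
Augment Hall→x1→x4→x6→Exit: bottleneck 2, flow now 10.
Augment Hall→x2→x3→x6→Exit: bottleneck 1, flow now 11.
No augmenting path remains; maximum flow = 11.
In the residual graph, reachable from Hall: {Hall, x1, x2, x3}.
Min-cut edges: x1→x4 (6), x3→x6 (5); capacity 6 + 5 = 11.
This cut is saturated, so no flow can exceed 11.

11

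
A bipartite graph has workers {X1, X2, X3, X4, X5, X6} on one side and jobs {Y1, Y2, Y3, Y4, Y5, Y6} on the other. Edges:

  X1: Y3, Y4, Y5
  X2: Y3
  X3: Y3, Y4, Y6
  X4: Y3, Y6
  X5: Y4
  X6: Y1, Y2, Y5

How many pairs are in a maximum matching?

5

Unit-capacity flow: source→left, listed edges, right→sink; max matching = max flow.
Augmenting path X1→Y3 (+1); matched 1.
Augmenting path X3→Y4 (+1); matched 2.
Augmenting path X4→Y6 (+1); matched 3.
Augmenting path X6→Y1 (+1); matched 4.
Augmenting path X2→Y3→X1→Y5 (+1); matched 5.
No augmenting path remains; maximum matching = 5.
König certificate: {X1, X6, Y3, Y4, Y6} is a vertex cover of size 5 (every listed pair touches it), so no matching can be larger.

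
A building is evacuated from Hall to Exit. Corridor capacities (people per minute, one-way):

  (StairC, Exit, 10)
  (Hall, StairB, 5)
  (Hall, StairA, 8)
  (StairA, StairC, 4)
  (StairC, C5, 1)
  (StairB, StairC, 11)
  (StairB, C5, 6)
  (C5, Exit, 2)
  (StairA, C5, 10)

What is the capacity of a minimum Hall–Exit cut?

11

Augment Hall→StairA→C5→Exit: bottleneck 2, flow now 2.
Augment Hall→StairA→StairC→Exit: bottleneck 4, flow now 6.
Augment Hall→StairB→StairC→Exit: bottleneck 5, flow now 11.
No augmenting path remains; maximum flow = 11.
By max-flow min-cut, the minimum cut capacity equals the max flow.
In the residual graph, reachable from Hall: {Hall, StairA, C5}.
Min-cut edges: Hall→StairB (5), StairA→StairC (4), C5→Exit (2); capacity 5 + 4 + 2 = 11.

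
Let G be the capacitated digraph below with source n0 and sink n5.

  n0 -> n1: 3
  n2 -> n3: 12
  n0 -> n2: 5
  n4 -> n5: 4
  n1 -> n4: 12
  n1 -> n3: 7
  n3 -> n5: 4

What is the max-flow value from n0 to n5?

Augment n0→n1→n3→n5: bottleneck 3, flow now 3.
Augment n0→n2→n3→n5: bottleneck 1, flow now 4.
Augment n0→n2→n3→n1→n4→n5: bottleneck 3, flow now 7. (uses reverse residual edge)
No augmenting path remains; maximum flow = 7.
In the residual graph, reachable from n0: {n0, n2, n3}.
Min-cut edges: n0→n1 (3), n3→n5 (4); capacity 3 + 4 = 7.
This cut is saturated, so no flow can exceed 7.

7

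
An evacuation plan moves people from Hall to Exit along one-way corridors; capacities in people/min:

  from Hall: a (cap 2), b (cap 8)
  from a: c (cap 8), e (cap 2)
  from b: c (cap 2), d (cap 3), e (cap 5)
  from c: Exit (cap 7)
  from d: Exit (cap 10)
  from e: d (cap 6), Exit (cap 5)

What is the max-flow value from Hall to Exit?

10

Augment Hall→a→c→Exit: bottleneck 2, flow now 2.
Augment Hall→b→c→Exit: bottleneck 2, flow now 4.
Augment Hall→b→d→Exit: bottleneck 3, flow now 7.
Augment Hall→b→e→Exit: bottleneck 3, flow now 10.
No augmenting path remains; maximum flow = 10.
In the residual graph, reachable from Hall: {Hall}.
Min-cut edges: Hall→a (2), Hall→b (8); capacity 2 + 8 = 10.
This cut is saturated, so no flow can exceed 10.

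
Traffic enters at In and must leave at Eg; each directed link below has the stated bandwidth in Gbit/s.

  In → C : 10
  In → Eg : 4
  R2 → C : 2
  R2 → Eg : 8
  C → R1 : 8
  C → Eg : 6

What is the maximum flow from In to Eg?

Augment In→Eg: bottleneck 4, flow now 4.
Augment In→C→Eg: bottleneck 6, flow now 10.
No augmenting path remains; maximum flow = 10.
In the residual graph, reachable from In: {In, C, R1}.
Min-cut edges: In→Eg (4), C→Eg (6); capacity 4 + 6 = 10.
This cut is saturated, so no flow can exceed 10.

10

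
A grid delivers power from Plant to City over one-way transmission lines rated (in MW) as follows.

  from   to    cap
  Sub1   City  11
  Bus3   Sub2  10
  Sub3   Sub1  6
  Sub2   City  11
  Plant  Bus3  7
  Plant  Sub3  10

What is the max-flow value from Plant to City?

13

Augment Plant→Bus3→Sub2→City: bottleneck 7, flow now 7.
Augment Plant→Sub3→Sub1→City: bottleneck 6, flow now 13.
No augmenting path remains; maximum flow = 13.
In the residual graph, reachable from Plant: {Plant, Sub3}.
Min-cut edges: Plant→Bus3 (7), Sub3→Sub1 (6); capacity 7 + 6 = 13.
This cut is saturated, so no flow can exceed 13.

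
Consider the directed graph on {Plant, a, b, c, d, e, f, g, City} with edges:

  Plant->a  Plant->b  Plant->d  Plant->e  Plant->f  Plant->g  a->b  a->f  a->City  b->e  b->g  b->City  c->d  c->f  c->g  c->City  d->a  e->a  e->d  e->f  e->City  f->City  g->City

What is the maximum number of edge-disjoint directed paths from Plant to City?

Assign every edge capacity 1; by Menger, the answer equals the max flow.
Path Plant→a→City (+1); total 1.
Path Plant→b→City (+1); total 2.
Path Plant→e→City (+1); total 3.
Path Plant→f→City (+1); total 4.
Path Plant→g→City (+1); total 5.
No residual Plant→City path; max flow = 5.
Certifying cut of size 5: {a→City, b→City, e→City, f→City, g→City}.

5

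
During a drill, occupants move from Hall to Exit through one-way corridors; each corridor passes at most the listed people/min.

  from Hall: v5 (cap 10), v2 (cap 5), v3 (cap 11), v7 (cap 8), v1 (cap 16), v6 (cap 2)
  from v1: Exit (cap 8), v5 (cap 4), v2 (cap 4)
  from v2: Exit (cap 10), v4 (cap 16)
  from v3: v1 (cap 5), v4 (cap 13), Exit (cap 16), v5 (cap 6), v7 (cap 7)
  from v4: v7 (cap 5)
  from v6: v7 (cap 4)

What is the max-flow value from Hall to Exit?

Augment Hall→v1→Exit: bottleneck 8, flow now 8.
Augment Hall→v2→Exit: bottleneck 5, flow now 13.
Augment Hall→v3→Exit: bottleneck 11, flow now 24.
Augment Hall→v1→v2→Exit: bottleneck 4, flow now 28.
No augmenting path remains; maximum flow = 28.
In the residual graph, reachable from Hall: {Hall, v1, v5, v6, v7}.
Min-cut edges: Hall→v2 (5), Hall→v3 (11), v1→v2 (4), v1→Exit (8); capacity 5 + 11 + 4 + 8 = 28.
This cut is saturated, so no flow can exceed 28.

28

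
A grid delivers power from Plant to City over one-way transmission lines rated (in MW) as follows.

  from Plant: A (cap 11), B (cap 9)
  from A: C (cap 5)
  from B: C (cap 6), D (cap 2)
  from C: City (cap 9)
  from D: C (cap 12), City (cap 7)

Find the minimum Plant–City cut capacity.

Augment Plant→A→C→City: bottleneck 5, flow now 5.
Augment Plant→B→C→City: bottleneck 4, flow now 9.
Augment Plant→B→D→City: bottleneck 2, flow now 11.
No augmenting path remains; maximum flow = 11.
By max-flow min-cut, the minimum cut capacity equals the max flow.
In the residual graph, reachable from Plant: {Plant, A, B, C}.
Min-cut edges: B→D (2), C→City (9); capacity 2 + 9 = 11.

11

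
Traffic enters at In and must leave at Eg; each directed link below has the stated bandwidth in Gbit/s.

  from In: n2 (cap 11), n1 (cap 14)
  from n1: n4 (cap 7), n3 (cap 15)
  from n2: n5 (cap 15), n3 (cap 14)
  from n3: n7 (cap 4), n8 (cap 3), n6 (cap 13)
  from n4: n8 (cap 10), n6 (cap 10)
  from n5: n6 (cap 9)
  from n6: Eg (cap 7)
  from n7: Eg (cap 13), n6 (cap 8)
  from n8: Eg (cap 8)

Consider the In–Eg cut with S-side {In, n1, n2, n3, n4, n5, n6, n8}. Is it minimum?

Yes — it is a minimum cut (capacity 19).

Given cut capacity: 4 + 7 + 8 = 19.
Augment In→n1→n3→n6→Eg: bottleneck 7, flow now 7.
Augment In→n1→n3→n7→Eg: bottleneck 4, flow now 11.
Augment In→n1→n3→n8→Eg: bottleneck 3, flow now 14.
Augment In→n2→n3→n1→n4→n8→Eg: bottleneck 5, flow now 19. (uses reverse residual edge)
No augmenting path remains; maximum flow = 19.
Cut capacity 19 equals the max flow, so it is a minimum cut.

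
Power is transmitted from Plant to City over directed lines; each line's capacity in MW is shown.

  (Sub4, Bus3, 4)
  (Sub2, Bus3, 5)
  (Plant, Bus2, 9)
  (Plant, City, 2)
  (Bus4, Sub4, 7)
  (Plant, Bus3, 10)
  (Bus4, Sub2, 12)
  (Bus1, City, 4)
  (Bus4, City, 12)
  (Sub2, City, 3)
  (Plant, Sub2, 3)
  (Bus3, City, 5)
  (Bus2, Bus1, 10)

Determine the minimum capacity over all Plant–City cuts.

Augment Plant→City: bottleneck 2, flow now 2.
Augment Plant→Sub2→City: bottleneck 3, flow now 5.
Augment Plant→Bus3→City: bottleneck 5, flow now 10.
Augment Plant→Bus2→Bus1→City: bottleneck 4, flow now 14.
No augmenting path remains; maximum flow = 14.
By max-flow min-cut, the minimum cut capacity equals the max flow.
In the residual graph, reachable from Plant: {Plant, Bus2, Bus1, Bus3}.
Min-cut edges: Plant→Sub2 (3), Plant→City (2), Bus1→City (4), Bus3→City (5); capacity 3 + 2 + 4 + 5 = 14.

14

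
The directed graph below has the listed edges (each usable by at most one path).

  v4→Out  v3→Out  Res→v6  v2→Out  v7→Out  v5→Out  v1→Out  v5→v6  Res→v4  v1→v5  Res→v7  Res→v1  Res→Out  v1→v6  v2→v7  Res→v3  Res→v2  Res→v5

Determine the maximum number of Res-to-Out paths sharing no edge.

7

Assign every edge capacity 1; by Menger, the answer equals the max flow.
Path Res→Out (+1); total 1.
Path Res→v1→Out (+1); total 2.
Path Res→v2→Out (+1); total 3.
Path Res→v3→Out (+1); total 4.
Path Res→v4→Out (+1); total 5.
Path Res→v5→Out (+1); total 6.
Path Res→v7→Out (+1); total 7.
No residual Res→Out path; max flow = 7.
Certifying cut of size 7: {Res→Out, Res→v1, Res→v2, Res→v3, Res→v4, Res→v5, Res→v7}.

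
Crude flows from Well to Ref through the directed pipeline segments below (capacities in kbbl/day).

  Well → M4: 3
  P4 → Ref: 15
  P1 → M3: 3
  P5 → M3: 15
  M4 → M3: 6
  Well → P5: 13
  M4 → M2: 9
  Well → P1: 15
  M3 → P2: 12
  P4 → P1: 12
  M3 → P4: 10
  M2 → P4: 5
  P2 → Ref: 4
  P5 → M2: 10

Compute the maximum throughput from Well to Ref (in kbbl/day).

19

Augment Well→P1→M3→P4→Ref: bottleneck 3, flow now 3.
Augment Well→M4→M2→P4→Ref: bottleneck 3, flow now 6.
Augment Well→P5→M2→P4→Ref: bottleneck 2, flow now 8.
Augment Well→P5→M3→P4→Ref: bottleneck 7, flow now 15.
Augment Well→P5→M3→P2→Ref: bottleneck 4, flow now 19.
No augmenting path remains; maximum flow = 19.
In the residual graph, reachable from Well: {Well, P1}.
Min-cut edges: Well→M4 (3), Well→P5 (13), P1→M3 (3); capacity 3 + 13 + 3 = 19.
This cut is saturated, so no flow can exceed 19.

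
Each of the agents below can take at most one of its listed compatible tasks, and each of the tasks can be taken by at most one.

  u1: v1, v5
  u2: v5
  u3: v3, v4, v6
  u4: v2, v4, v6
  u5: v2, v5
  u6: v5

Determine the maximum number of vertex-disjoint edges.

5

Unit-capacity flow: source→left, listed edges, right→sink; max matching = max flow.
Augmenting path u1→v1 (+1); matched 1.
Augmenting path u2→v5 (+1); matched 2.
Augmenting path u3→v3 (+1); matched 3.
Augmenting path u4→v2 (+1); matched 4.
Augmenting path u5→v2→u4→v4 (+1); matched 5.
No augmenting path remains; maximum matching = 5.
König certificate: {u1, u3, u4, u5, v5} is a vertex cover of size 5 (every listed pair touches it), so no matching can be larger.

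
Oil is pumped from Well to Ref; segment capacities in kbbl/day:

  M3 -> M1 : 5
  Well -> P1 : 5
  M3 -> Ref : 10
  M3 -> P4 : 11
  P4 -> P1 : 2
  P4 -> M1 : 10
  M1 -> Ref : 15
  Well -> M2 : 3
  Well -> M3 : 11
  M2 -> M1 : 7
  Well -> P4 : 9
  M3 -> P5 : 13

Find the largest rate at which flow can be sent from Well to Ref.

Augment Well→M3→Ref: bottleneck 10, flow now 10.
Augment Well→M2→M1→Ref: bottleneck 3, flow now 13.
Augment Well→M3→M1→Ref: bottleneck 1, flow now 14.
Augment Well→P4→M1→Ref: bottleneck 9, flow now 23.
No augmenting path remains; maximum flow = 23.
In the residual graph, reachable from Well: {Well, P1}.
Min-cut edges: Well→M2 (3), Well→M3 (11), Well→P4 (9); capacity 3 + 11 + 9 = 23.
This cut is saturated, so no flow can exceed 23.

23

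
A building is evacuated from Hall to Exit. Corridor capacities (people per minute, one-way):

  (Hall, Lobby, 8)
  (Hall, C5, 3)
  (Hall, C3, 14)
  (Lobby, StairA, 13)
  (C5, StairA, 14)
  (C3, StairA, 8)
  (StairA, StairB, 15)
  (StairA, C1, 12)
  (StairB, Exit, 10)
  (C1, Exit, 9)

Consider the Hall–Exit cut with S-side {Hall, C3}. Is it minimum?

Yes — it is a minimum cut (capacity 19).

Given cut capacity: 8 + 3 + 8 = 19.
Augment Hall→Lobby→StairA→StairB→Exit: bottleneck 8, flow now 8.
Augment Hall→C5→StairA→StairB→Exit: bottleneck 2, flow now 10.
Augment Hall→C5→StairA→C1→Exit: bottleneck 1, flow now 11.
Augment Hall→C3→StairA→C1→Exit: bottleneck 8, flow now 19.
No augmenting path remains; maximum flow = 19.
Cut capacity 19 equals the max flow, so it is a minimum cut.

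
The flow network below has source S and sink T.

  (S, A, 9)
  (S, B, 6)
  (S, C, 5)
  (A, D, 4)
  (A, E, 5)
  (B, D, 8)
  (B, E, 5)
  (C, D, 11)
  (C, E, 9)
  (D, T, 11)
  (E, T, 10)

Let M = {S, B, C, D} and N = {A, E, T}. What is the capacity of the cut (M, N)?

Edges leaving {S, B, C, D}: S→A (9), B→E (5), C→E (9), D→T (11).
Cut capacity = 9 + 5 + 9 + 11 = 34.

34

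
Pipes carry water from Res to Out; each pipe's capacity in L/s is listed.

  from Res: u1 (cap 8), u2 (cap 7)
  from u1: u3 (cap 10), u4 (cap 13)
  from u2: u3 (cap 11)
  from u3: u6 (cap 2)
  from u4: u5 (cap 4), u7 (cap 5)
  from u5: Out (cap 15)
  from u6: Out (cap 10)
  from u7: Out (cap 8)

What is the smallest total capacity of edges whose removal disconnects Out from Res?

10

Augment Res→u1→u3→u6→Out: bottleneck 2, flow now 2.
Augment Res→u1→u4→u5→Out: bottleneck 4, flow now 6.
Augment Res→u1→u4→u7→Out: bottleneck 2, flow now 8.
Augment Res→u2→u3→u1→u4→u7→Out: bottleneck 2, flow now 10. (uses reverse residual edge)
No augmenting path remains; maximum flow = 10.
By max-flow min-cut, the minimum cut capacity equals the max flow.
In the residual graph, reachable from Res: {Res, u2, u3}.
Min-cut edges: Res→u1 (8), u3→u6 (2); capacity 8 + 2 = 10.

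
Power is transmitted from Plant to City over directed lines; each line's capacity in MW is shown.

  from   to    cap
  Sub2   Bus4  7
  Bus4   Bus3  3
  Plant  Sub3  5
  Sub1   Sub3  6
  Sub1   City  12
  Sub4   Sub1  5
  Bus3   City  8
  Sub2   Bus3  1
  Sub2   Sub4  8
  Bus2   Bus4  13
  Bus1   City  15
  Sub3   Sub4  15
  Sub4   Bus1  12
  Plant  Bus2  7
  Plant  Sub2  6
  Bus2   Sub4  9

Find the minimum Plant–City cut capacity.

Augment Plant→Sub2→Bus3→City: bottleneck 1, flow now 1.
Augment Plant→Bus2→Sub4→Sub1→City: bottleneck 5, flow now 6.
Augment Plant→Bus2→Sub4→Bus1→City: bottleneck 2, flow now 8.
Augment Plant→Sub2→Sub4→Bus1→City: bottleneck 5, flow now 13.
Augment Plant→Sub3→Sub4→Bus1→City: bottleneck 5, flow now 18.
No augmenting path remains; maximum flow = 18.
By max-flow min-cut, the minimum cut capacity equals the max flow.
In the residual graph, reachable from Plant: {Plant}.
Min-cut edges: Plant→Bus2 (7), Plant→Sub2 (6), Plant→Sub3 (5); capacity 7 + 6 + 5 = 18.

18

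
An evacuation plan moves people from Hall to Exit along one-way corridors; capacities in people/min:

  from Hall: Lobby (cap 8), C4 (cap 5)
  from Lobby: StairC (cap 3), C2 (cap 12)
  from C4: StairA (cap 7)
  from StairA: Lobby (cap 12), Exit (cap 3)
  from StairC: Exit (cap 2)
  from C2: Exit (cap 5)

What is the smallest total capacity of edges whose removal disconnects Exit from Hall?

Augment Hall→Lobby→StairC→Exit: bottleneck 2, flow now 2.
Augment Hall→Lobby→C2→Exit: bottleneck 5, flow now 7.
Augment Hall→C4→StairA→Exit: bottleneck 3, flow now 10.
No augmenting path remains; maximum flow = 10.
By max-flow min-cut, the minimum cut capacity equals the max flow.
In the residual graph, reachable from Hall: {Hall, Lobby, C4, StairA, StairC, C2}.
Min-cut edges: StairA→Exit (3), StairC→Exit (2), C2→Exit (5); capacity 3 + 2 + 5 = 10.

10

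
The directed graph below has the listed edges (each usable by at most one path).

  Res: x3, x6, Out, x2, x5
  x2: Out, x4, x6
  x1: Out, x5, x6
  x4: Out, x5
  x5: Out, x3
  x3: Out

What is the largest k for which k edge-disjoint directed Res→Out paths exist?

4

Assign every edge capacity 1; by Menger, the answer equals the max flow.
Path Res→Out (+1); total 1.
Path Res→x2→Out (+1); total 2.
Path Res→x3→Out (+1); total 3.
Path Res→x5→Out (+1); total 4.
No residual Res→Out path; max flow = 4.
Certifying cut of size 4: {Res→Out, Res→x2, Res→x3, Res→x5}.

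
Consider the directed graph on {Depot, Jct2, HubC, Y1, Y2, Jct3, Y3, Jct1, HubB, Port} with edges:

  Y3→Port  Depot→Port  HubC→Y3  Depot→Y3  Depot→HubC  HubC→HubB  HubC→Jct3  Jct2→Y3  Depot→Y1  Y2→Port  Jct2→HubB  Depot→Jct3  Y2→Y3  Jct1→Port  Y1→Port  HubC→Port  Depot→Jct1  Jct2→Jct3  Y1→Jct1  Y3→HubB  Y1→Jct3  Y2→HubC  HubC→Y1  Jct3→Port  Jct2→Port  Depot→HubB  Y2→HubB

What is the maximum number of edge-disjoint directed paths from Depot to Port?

6

Assign every edge capacity 1; by Menger, the answer equals the max flow.
Path Depot→Port (+1); total 1.
Path Depot→HubC→Port (+1); total 2.
Path Depot→Y1→Port (+1); total 3.
Path Depot→Jct3→Port (+1); total 4.
Path Depot→Y3→Port (+1); total 5.
Path Depot→Jct1→Port (+1); total 6.
No residual Depot→Port path; max flow = 6.
Certifying cut of size 6: {Depot→HubC, Depot→Jct1, Depot→Jct3, Depot→Port, Depot→Y1, Depot→Y3}.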